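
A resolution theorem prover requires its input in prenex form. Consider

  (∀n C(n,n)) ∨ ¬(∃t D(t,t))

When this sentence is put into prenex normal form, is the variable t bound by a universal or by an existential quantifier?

Push ¬ through the quantifiers and connectives to reach negation normal form:
  (∀n C(n,n)) ∨ (∀t ¬D(t,t))
All bound variables are already distinct, so no renaming is needed.
Finally move all quantifiers to the prefix:
  ∀n ∀t (C(n,n) ∨ ¬D(t,t))
The quantifier ∃t sits under an odd number of negations, so it flips to ∀t.

universal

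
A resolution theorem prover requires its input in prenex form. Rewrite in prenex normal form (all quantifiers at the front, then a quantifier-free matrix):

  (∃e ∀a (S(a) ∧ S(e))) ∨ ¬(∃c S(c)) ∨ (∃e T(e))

Move each ¬ inward, flipping quantifiers it crosses:
  (∃e ∀a (S(a) ∧ S(e))) ∨ (∀c ¬S(c)) ∨ (∃e T(e))
Rename bound variables to avoid capture: e↦z1.
  (∃e ∀a (S(a) ∧ S(e))) ∨ (∀c ¬S(c)) ∨ (∃z1 T(z1))
Finally move all quantifiers to the prefix:
  ∃e ∀a ∀c ∃z1 (S(a) ∧ S(e) ∨ ¬S(c) ∨ T(z1))

∃e ∀a ∀c ∃z1 (S(a) ∧ S(e) ∨ ¬S(c) ∨ T(z1))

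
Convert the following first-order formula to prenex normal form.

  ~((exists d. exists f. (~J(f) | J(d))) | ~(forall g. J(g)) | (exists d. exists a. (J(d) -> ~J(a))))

forall d. forall f. forall g. forall y. forall a. (J(f) & ~J(d) & J(g) & J(y) & J(a))

First replace A → B with ¬A ∨ B.
  ~((exists d. exists f. (~J(f) | J(d))) | ~(forall g. J(g)) | (exists d. exists a. (~J(d) | ~J(a))))
Push ¬ through the quantifiers and connectives to reach negation normal form:
  (forall d. forall f. (J(f) & ~J(d))) & (forall g. J(g)) & (forall d. forall a. (J(d) & J(a)))
Standardize variables apart so no two quantifiers bind the same name: d↦y.
  (forall d. forall f. (J(f) & ~J(d))) & (forall g. J(g)) & (forall y. forall a. (J(y) & J(a)))
Pull the quantifiers to the front (each side's bound variable is not free in the other side):
  forall d. forall f. forall g. forall y. forall a. (J(f) & ~J(d) & J(g) & J(y) & J(a))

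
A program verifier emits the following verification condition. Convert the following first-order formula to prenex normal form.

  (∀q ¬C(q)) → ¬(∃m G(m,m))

∃q ∀m (C(q) ∨ ¬G(m,m))

Eliminate → and ↔ using ¬ and ∨.
  ¬(∀q ¬C(q)) ∨ ¬(∃m G(m,m))
Move each ¬ inward, flipping quantifiers it crosses:
  (∃q C(q)) ∨ (∀m ¬G(m,m))
All bound variables are already distinct, so no renaming is needed.
Extract every quantifier outward, since the variables are now distinct and don't occur free across branches:
  ∃q ∀m (C(q) ∨ ¬G(m,m))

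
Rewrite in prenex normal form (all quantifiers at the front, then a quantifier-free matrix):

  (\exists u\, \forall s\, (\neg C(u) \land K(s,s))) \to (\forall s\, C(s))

\forall u\, \exists s\, \forall w1\, (C(u) \lor \neg K(s,s) \lor C(w1))

Rewrite implications/biconditionals: A → B as ¬A ∨ B.
  \neg (\exists u\, \forall s\, (\neg C(u) \land K(s,s))) \lor (\forall s\, C(s))
Move each ¬ inward, flipping quantifiers it crosses:
  (\forall u\, \exists s\, (C(u) \lor \neg K(s,s))) \lor (\forall s\, C(s))
Rename bound variables to avoid capture: s↦w1.
  (\forall u\, \exists s\, (C(u) \lor \neg K(s,s))) \lor (\forall w1\, C(w1))
Finally move all quantifiers to the prefix:
  \forall u\, \exists s\, \forall w1\, (C(u) \lor \neg K(s,s) \lor C(w1))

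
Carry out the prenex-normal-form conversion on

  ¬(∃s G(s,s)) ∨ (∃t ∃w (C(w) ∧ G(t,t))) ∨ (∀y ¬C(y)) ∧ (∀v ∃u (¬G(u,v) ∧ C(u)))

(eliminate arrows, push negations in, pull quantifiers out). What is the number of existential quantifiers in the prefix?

Move each ¬ inward, flipping quantifiers it crosses:
  (∀s ¬G(s,s)) ∨ (∃t ∃w (C(w) ∧ G(t,t))) ∨ (∀y ¬C(y)) ∧ (∀v ∃u (¬G(u,v) ∧ C(u)))
All bound variables are already distinct, so no renaming is needed.
Pull the quantifiers to the front (each side's bound variable is not free in the other side):
  ∀s ∃t ∃w ∀y ∀v ∃u (¬G(s,s) ∨ C(w) ∧ G(t,t) ∨ ¬C(y) ∧ ¬G(u,v) ∧ C(u))
The prefix is ∀s ∃t ∃w ∀y ∀v ∃u: 3 universal, 3 existential.

3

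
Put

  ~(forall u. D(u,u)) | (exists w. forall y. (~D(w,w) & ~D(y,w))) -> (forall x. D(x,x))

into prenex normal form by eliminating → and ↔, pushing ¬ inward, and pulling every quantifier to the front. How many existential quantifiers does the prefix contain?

1

Eliminate → and ↔ using ¬ and ∨.
  ~(~(forall u. D(u,u)) | (exists w. forall y. (~D(w,w) & ~D(y,w)))) | (forall x. D(x,x))
Move each ¬ inward, flipping quantifiers it crosses:
  (forall u. D(u,u)) & (forall w. exists y. (D(w,w) | D(y,w))) | (forall x. D(x,x))
Pull the quantifiers to the front (each side's bound variable is not free in the other side):
  forall u. forall w. exists y. forall x. (D(u,u) & (D(w,w) | D(y,w)) | D(x,x))
The prefix is forall u forall w exists y forall x: 3 universal, 1 existential.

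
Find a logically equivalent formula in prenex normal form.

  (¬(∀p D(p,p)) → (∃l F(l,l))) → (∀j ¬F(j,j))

∃p ∀l ∀j (¬D(p,p) ∧ ¬F(l,l) ∨ ¬F(j,j))

Eliminate → and ↔ using ¬ and ∨.
  ¬(¬¬(∀p D(p,p)) ∨ (∃l F(l,l))) ∨ (∀j ¬F(j,j))
Push ¬ through the quantifiers and connectives to reach negation normal form:
  (∃p ¬D(p,p)) ∧ (∀l ¬F(l,l)) ∨ (∀j ¬F(j,j))
All bound variables are already distinct, so no renaming is needed.
Pull the quantifiers to the front (each side's bound variable is not free in the other side):
  ∃p ∀l ∀j (¬D(p,p) ∧ ¬F(l,l) ∨ ¬F(j,j))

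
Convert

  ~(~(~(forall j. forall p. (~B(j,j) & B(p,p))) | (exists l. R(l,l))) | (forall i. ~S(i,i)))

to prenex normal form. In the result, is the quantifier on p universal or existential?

Move each ¬ inward, flipping quantifiers it crosses:
  ((exists j. exists p. (B(j,j) | ~B(p,p))) | (exists l. R(l,l))) & (exists i. S(i,i))
All bound variables are already distinct, so no renaming is needed.
Extract every quantifier outward, since the variables are now distinct and don't occur free across branches:
  exists j. exists p. exists l. exists i. ((B(j,j) | ~B(p,p) | R(l,l)) & S(i,i))
The quantifier forall p sits under an odd number of negations, so it flips to exists p.

existential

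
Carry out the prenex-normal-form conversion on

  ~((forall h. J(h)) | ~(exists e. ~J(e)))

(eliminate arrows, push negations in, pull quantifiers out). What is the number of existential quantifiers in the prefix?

Move each ¬ inward, flipping quantifiers it crosses:
  (exists h. ~J(h)) & (exists e. ~J(e))
Pull the quantifiers to the front (each side's bound variable is not free in the other side):
  exists h. exists e. (~J(h) & ~J(e))
The prefix is exists h exists e: 0 universal, 2 existential.

2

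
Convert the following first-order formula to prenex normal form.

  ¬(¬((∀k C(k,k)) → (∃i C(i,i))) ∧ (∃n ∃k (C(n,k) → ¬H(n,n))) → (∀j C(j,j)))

∀k ∀i ∃n ∃v1 ∃j (C(k,k) ∧ ¬C(i,i) ∧ (¬C(n,v1) ∨ ¬H(n,n)) ∧ ¬C(j,j))

Rewrite implications/biconditionals: A → B as ¬A ∨ B.
  ¬(¬(¬(¬(∀k C(k,k)) ∨ (∃i C(i,i))) ∧ (∃n ∃k (¬C(n,k) ∨ ¬H(n,n)))) ∨ (∀j C(j,j)))
Push ¬ through the quantifiers and connectives to reach negation normal form:
  (∀k C(k,k)) ∧ (∀i ¬C(i,i)) ∧ (∃n ∃k (¬C(n,k) ∨ ¬H(n,n))) ∧ (∃j ¬C(j,j))
Give each quantifier a distinct variable: k↦v1.
  (∀k C(k,k)) ∧ (∀i ¬C(i,i)) ∧ (∃n ∃v1 (¬C(n,v1) ∨ ¬H(n,n))) ∧ (∃j ¬C(j,j))
Pull the quantifiers to the front (each side's bound variable is not free in the other side):
  ∀k ∀i ∃n ∃v1 ∃j (C(k,k) ∧ ¬C(i,i) ∧ (¬C(n,v1) ∨ ¬H(n,n)) ∧ ¬C(j,j))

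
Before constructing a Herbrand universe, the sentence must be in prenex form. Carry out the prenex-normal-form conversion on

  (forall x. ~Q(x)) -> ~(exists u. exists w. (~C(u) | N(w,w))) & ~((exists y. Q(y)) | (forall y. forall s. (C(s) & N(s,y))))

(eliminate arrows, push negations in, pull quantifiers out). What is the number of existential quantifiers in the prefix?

3

First replace A → B with ¬A ∨ B.
  ~(forall x. ~Q(x)) | ~(exists u. exists w. (~C(u) | N(w,w))) & ~((exists y. Q(y)) | (forall y. forall s. (C(s) & N(s,y))))
Drive negations inward (¬∀x A ≡ ∃x ¬A, ¬∃x A ≡ ∀x ¬A, De Morgan for ∧/∨):
  (exists x. Q(x)) | (forall u. forall w. (C(u) & ~N(w,w))) & (forall y. ~Q(y)) & (exists y. exists s. (~C(s) | ~N(s,y)))
Give each quantifier a distinct variable: y↦u1.
  (exists x. Q(x)) | (forall u. forall w. (C(u) & ~N(w,w))) & (forall y. ~Q(y)) & (exists u1. exists s. (~C(s) | ~N(s,u1)))
Finally move all quantifiers to the prefix:
  exists x. forall u. forall w. forall y. exists u1. exists s. (Q(x) | C(u) & ~N(w,w) & ~Q(y) & (~C(s) | ~N(s,u1)))
The prefix is exists x forall u forall w forall y exists u1 exists s: 3 universal, 3 existential.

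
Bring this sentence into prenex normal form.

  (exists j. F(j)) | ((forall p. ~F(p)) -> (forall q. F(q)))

Eliminate → and ↔ using ¬ and ∨.
  (exists j. F(j)) | ~(forall p. ~F(p)) | (forall q. F(q))
Push ¬ through the quantifiers and connectives to reach negation normal form:
  (exists j. F(j)) | (exists p. F(p)) | (forall q. F(q))
All bound variables are already distinct, so no renaming is needed.
Pull the quantifiers to the front (each side's bound variable is not free in the other side):
  exists j. exists p. forall q. (F(j) | F(p) | F(q))

exists j. exists p. forall q. (F(j) | F(p) | F(q))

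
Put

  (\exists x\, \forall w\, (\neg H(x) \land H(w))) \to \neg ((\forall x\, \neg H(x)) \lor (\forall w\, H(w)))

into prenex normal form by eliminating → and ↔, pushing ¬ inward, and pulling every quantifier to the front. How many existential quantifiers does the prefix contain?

3

Rewrite implications/biconditionals: A → B as ¬A ∨ B.
  \neg (\exists x\, \forall w\, (\neg H(x) \land H(w))) \lor \neg ((\forall x\, \neg H(x)) \lor (\forall w\, H(w)))
Move each ¬ inward, flipping quantifiers it crosses:
  (\forall x\, \exists w\, (H(x) \lor \neg H(w))) \lor (\exists x\, H(x)) \land (\exists w\, \neg H(w))
Standardize variables apart so no two quantifiers bind the same name: x↦t, w↦w1.
  (\forall x\, \exists w\, (H(x) \lor \neg H(w))) \lor (\exists t\, H(t)) \land (\exists w1\, \neg H(w1))
Pull the quantifiers to the front (each side's bound variable is not free in the other side):
  \forall x\, \exists w\, \exists t\, \exists w1\, (H(x) \lor \neg H(w) \lor H(t) \land \neg H(w1))
The prefix is \forall x \exists w \exists t \exists w1: 1 universal, 3 existential.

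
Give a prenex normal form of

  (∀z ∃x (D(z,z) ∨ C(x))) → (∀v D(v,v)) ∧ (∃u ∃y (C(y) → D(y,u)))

∃z ∀x ∀v ∃u ∃y (¬D(z,z) ∧ ¬C(x) ∨ D(v,v) ∧ (¬C(y) ∨ D(y,u)))

Rewrite implications/biconditionals: A → B as ¬A ∨ B.
  ¬(∀z ∃x (D(z,z) ∨ C(x))) ∨ (∀v D(v,v)) ∧ (∃u ∃y (¬C(y) ∨ D(y,u)))
Move each ¬ inward, flipping quantifiers it crosses:
  (∃z ∀x (¬D(z,z) ∧ ¬C(x))) ∨ (∀v D(v,v)) ∧ (∃u ∃y (¬C(y) ∨ D(y,u)))
Pull the quantifiers to the front (each side's bound variable is not free in the other side):
  ∃z ∀x ∀v ∃u ∃y (¬D(z,z) ∧ ¬C(x) ∨ D(v,v) ∧ (¬C(y) ∨ D(y,u)))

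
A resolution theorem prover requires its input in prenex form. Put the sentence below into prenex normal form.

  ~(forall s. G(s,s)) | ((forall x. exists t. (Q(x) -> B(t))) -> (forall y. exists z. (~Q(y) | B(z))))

exists s. exists x. forall t. forall y. exists z. (~G(s,s) | Q(x) & ~B(t) | ~Q(y) | B(z))

Eliminate → and ↔ using ¬ and ∨.
  ~(forall s. G(s,s)) | ~(forall x. exists t. (~Q(x) | B(t))) | (forall y. exists z. (~Q(y) | B(z)))
Push ¬ through the quantifiers and connectives to reach negation normal form:
  (exists s. ~G(s,s)) | (exists x. forall t. (Q(x) & ~B(t))) | (forall y. exists z. (~Q(y) | B(z)))
All bound variables are already distinct, so no renaming is needed.
Pull the quantifiers to the front (each side's bound variable is not free in the other side):
  exists s. exists x. forall t. forall y. exists z. (~G(s,s) | Q(x) & ~B(t) | ~Q(y) | B(z))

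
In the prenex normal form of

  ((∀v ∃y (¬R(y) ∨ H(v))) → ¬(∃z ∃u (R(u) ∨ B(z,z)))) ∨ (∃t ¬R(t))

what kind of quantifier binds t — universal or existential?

existential

First replace A → B with ¬A ∨ B.
  ¬(∀v ∃y (¬R(y) ∨ H(v))) ∨ ¬(∃z ∃u (R(u) ∨ B(z,z))) ∨ (∃t ¬R(t))
Drive negations inward (¬∀x A ≡ ∃x ¬A, ¬∃x A ≡ ∀x ¬A, De Morgan for ∧/∨):
  (∃v ∀y (R(y) ∧ ¬H(v))) ∨ (∀z ∀u (¬R(u) ∧ ¬B(z,z))) ∨ (∃t ¬R(t))
All bound variables are already distinct, so no renaming is needed.
Pull the quantifiers to the front (each side's bound variable is not free in the other side):
  ∃v ∀y ∀z ∀u ∃t (R(y) ∧ ¬H(v) ∨ ¬R(u) ∧ ¬B(z,z) ∨ ¬R(t))
The quantifier ∃t sits under an even number of negations (counting the antecedent side of each →), so it remains existential.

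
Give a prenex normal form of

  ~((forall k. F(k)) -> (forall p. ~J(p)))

Eliminate → and ↔ using ¬ and ∨.
  ~(~(forall k. F(k)) | (forall p. ~J(p)))
Move each ¬ inward, flipping quantifiers it crosses:
  (forall k. F(k)) & (exists p. J(p))
All bound variables are already distinct, so no renaming is needed.
Finally move all quantifiers to the prefix:
  forall k. exists p. (F(k) & J(p))

forall k. exists p. (F(k) & J(p))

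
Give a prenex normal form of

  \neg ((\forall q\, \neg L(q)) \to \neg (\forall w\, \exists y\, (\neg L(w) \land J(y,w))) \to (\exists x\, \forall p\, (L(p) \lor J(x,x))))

First replace A → B with ¬A ∨ B.
  \neg (\neg (\forall q\, \neg L(q)) \lor \neg \neg (\forall w\, \exists y\, (\neg L(w) \land J(y,w))) \lor (\exists x\, \forall p\, (L(p) \lor J(x,x))))
Move each ¬ inward, flipping quantifiers it crosses:
  (\forall q\, \neg L(q)) \land (\exists w\, \forall y\, (L(w) \lor \neg J(y,w))) \land (\forall x\, \exists p\, (\neg L(p) \land \neg J(x,x)))
All bound variables are already distinct, so no renaming is needed.
Finally move all quantifiers to the prefix:
  \forall q\, \exists w\, \forall y\, \forall x\, \exists p\, (\neg L(q) \land (L(w) \lor \neg J(y,w)) \land \neg L(p) \land \neg J(x,x))

\forall q\, \exists w\, \forall y\, \forall x\, \exists p\, (\neg L(q) \land (L(w) \lor \neg J(y,w)) \land \neg L(p) \land \neg J(x,x))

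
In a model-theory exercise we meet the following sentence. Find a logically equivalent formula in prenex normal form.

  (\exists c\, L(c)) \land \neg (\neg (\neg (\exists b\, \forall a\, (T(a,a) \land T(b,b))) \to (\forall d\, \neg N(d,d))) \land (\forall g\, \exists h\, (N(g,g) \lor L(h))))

Eliminate → and ↔ using ¬ and ∨.
  (\exists c\, L(c)) \land \neg (\neg (\neg \neg (\exists b\, \forall a\, (T(a,a) \land T(b,b))) \lor (\forall d\, \neg N(d,d))) \land (\forall g\, \exists h\, (N(g,g) \lor L(h))))
Drive negations inward (¬∀x A ≡ ∃x ¬A, ¬∃x A ≡ ∀x ¬A, De Morgan for ∧/∨):
  (\exists c\, L(c)) \land ((\exists b\, \forall a\, (T(a,a) \land T(b,b))) \lor (\forall d\, \neg N(d,d)) \lor (\exists g\, \forall h\, (\neg N(g,g) \land \neg L(h))))
All bound variables are already distinct, so no renaming is needed.
Extract every quantifier outward, since the variables are now distinct and don't occur free across branches:
  \exists c\, \exists b\, \forall a\, \forall d\, \exists g\, \forall h\, (L(c) \land (T(a,a) \land T(b,b) \lor \neg N(d,d) \lor \neg N(g,g) \land \neg L(h)))

\exists c\, \exists b\, \forall a\, \forall d\, \exists g\, \forall h\, (L(c) \land (T(a,a) \land T(b,b) \lor \neg N(d,d) \lor \neg N(g,g) \land \neg L(h)))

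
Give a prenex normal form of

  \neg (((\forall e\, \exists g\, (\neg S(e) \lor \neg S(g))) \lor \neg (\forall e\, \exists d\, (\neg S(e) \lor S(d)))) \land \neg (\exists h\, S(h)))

\exists e\, \forall g\, \forall t\, \exists d\, \exists h\, (S(e) \land S(g) \land (\neg S(t) \lor S(d)) \lor S(h))

Drive negations inward (¬∀x A ≡ ∃x ¬A, ¬∃x A ≡ ∀x ¬A, De Morgan for ∧/∨):
  (\exists e\, \forall g\, (S(e) \land S(g))) \land (\forall e\, \exists d\, (\neg S(e) \lor S(d))) \lor (\exists h\, S(h))
Standardize variables apart so no two quantifiers bind the same name: e↦t.
  (\exists e\, \forall g\, (S(e) \land S(g))) \land (\forall t\, \exists d\, (\neg S(t) \lor S(d))) \lor (\exists h\, S(h))
Extract every quantifier outward, since the variables are now distinct and don't occur free across branches:
  \exists e\, \forall g\, \forall t\, \exists d\, \exists h\, (S(e) \land S(g) \land (\neg S(t) \lor S(d)) \lor S(h))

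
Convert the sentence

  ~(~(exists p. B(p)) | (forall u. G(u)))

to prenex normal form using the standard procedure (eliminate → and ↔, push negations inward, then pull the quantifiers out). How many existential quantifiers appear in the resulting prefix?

2

Move each ¬ inward, flipping quantifiers it crosses:
  (exists p. B(p)) & (exists u. ~G(u))
All bound variables are already distinct, so no renaming is needed.
Finally move all quantifiers to the prefix:
  exists p. exists u. (B(p) & ~G(u))
The prefix is exists p exists u: 0 universal, 2 existential.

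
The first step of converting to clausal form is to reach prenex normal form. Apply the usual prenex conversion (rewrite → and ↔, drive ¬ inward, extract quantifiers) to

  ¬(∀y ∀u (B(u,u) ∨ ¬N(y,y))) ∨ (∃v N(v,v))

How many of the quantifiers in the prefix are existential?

3

Drive negations inward (¬∀x A ≡ ∃x ¬A, ¬∃x A ≡ ∀x ¬A, De Morgan for ∧/∨):
  (∃y ∃u (¬B(u,u) ∧ N(y,y))) ∨ (∃v N(v,v))
All bound variables are already distinct, so no renaming is needed.
Pull the quantifiers to the front (each side's bound variable is not free in the other side):
  ∃y ∃u ∃v (¬B(u,u) ∧ N(y,y) ∨ N(v,v))
The prefix is ∃y ∃u ∃v: 0 universal, 3 existential.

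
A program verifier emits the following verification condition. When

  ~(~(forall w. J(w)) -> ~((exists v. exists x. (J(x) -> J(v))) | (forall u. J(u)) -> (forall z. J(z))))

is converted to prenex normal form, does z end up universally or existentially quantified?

universal

Rewrite implications/biconditionals: A → B as ¬A ∨ B.
  ~(~~(forall w. J(w)) | ~(~((exists v. exists x. (~J(x) | J(v))) | (forall u. J(u))) | (forall z. J(z))))
Push ¬ through the quantifiers and connectives to reach negation normal form:
  (exists w. ~J(w)) & ((forall v. forall x. (J(x) & ~J(v))) & (exists u. ~J(u)) | (forall z. J(z)))
Pull the quantifiers to the front (each side's bound variable is not free in the other side):
  exists w. forall v. forall x. exists u. forall z. (~J(w) & (J(x) & ~J(v) & ~J(u) | J(z)))
The quantifier forall z sits under an even number of negations (counting the antecedent side of each →), so it remains universal.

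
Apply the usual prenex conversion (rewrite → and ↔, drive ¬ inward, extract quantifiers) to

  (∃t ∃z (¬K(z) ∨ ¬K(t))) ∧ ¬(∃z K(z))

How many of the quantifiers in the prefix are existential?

Drive negations inward (¬∀x A ≡ ∃x ¬A, ¬∃x A ≡ ∀x ¬A, De Morgan for ∧/∨):
  (∃t ∃z (¬K(z) ∨ ¬K(t))) ∧ (∀z ¬K(z))
Standardize variables apart so no two quantifiers bind the same name: z↦b.
  (∃t ∃z (¬K(z) ∨ ¬K(t))) ∧ (∀b ¬K(b))
Extract every quantifier outward, since the variables are now distinct and don't occur free across branches:
  ∃t ∃z ∀b ((¬K(z) ∨ ¬K(t)) ∧ ¬K(b))
The prefix is ∃t ∃z ∀b: 1 universal, 2 existential.

2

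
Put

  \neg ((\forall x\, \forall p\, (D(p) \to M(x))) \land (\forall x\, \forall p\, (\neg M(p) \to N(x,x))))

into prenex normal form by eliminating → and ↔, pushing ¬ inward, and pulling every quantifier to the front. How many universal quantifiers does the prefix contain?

0

First replace A → B with ¬A ∨ B.
  \neg ((\forall x\, \forall p\, (\neg D(p) \lor M(x))) \land (\forall x\, \forall p\, (\neg \neg M(p) \lor N(x,x))))
Move each ¬ inward, flipping quantifiers it crosses:
  (\exists x\, \exists p\, (D(p) \land \neg M(x))) \lor (\exists x\, \exists p\, (\neg M(p) \land \neg N(x,x)))
Rename bound variables to avoid capture: x↦r, p↦v1.
  (\exists x\, \exists p\, (D(p) \land \neg M(x))) \lor (\exists r\, \exists v1\, (\neg M(v1) \land \neg N(r,r)))
Finally move all quantifiers to the prefix:
  \exists x\, \exists p\, \exists r\, \exists v1\, (D(p) \land \neg M(x) \lor \neg M(v1) \land \neg N(r,r))
The prefix is \exists x \exists p \exists r \exists v1: 0 universal, 4 existential.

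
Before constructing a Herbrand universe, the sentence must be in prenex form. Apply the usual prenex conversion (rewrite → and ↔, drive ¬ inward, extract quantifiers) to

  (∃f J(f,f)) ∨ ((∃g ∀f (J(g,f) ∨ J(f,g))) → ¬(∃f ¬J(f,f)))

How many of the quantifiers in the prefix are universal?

Rewrite implications/biconditionals: A → B as ¬A ∨ B.
  (∃f J(f,f)) ∨ ¬(∃g ∀f (J(g,f) ∨ J(f,g))) ∨ ¬(∃f ¬J(f,f))
Push ¬ through the quantifiers and connectives to reach negation normal form:
  (∃f J(f,f)) ∨ (∀g ∃f (¬J(g,f) ∧ ¬J(f,g))) ∨ (∀f J(f,f))
Standardize variables apart so no two quantifiers bind the same name: f↦c, f↦v.
  (∃f J(f,f)) ∨ (∀g ∃c (¬J(g,c) ∧ ¬J(c,g))) ∨ (∀v J(v,v))
Finally move all quantifiers to the prefix:
  ∃f ∀g ∃c ∀v (J(f,f) ∨ ¬J(g,c) ∧ ¬J(c,g) ∨ J(v,v))
The prefix is ∃f ∀g ∃c ∀v: 2 universal, 2 existential.

2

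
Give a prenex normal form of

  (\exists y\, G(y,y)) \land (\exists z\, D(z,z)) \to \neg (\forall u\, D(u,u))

First replace A → B with ¬A ∨ B.
  \neg ((\exists y\, G(y,y)) \land (\exists z\, D(z,z))) \lor \neg (\forall u\, D(u,u))
Push ¬ through the quantifiers and connectives to reach negation normal form:
  (\forall y\, \neg G(y,y)) \lor (\forall z\, \neg D(z,z)) \lor (\exists u\, \neg D(u,u))
Extract every quantifier outward, since the variables are now distinct and don't occur free across branches:
  \forall y\, \forall z\, \exists u\, (\neg G(y,y) \lor \neg D(z,z) \lor \neg D(u,u))

\forall y\, \forall z\, \exists u\, (\neg G(y,y) \lor \neg D(z,z) \lor \neg D(u,u))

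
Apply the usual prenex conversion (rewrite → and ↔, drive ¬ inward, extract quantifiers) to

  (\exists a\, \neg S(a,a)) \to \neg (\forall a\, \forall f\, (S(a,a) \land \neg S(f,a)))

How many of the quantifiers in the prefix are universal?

Rewrite implications/biconditionals: A → B as ¬A ∨ B.
  \neg (\exists a\, \neg S(a,a)) \lor \neg (\forall a\, \forall f\, (S(a,a) \land \neg S(f,a)))
Drive negations inward (¬∀x A ≡ ∃x ¬A, ¬∃x A ≡ ∀x ¬A, De Morgan for ∧/∨):
  (\forall a\, S(a,a)) \lor (\exists a\, \exists f\, (\neg S(a,a) \lor S(f,a)))
Give each quantifier a distinct variable: a↦r.
  (\forall a\, S(a,a)) \lor (\exists r\, \exists f\, (\neg S(r,r) \lor S(f,r)))
Extract every quantifier outward, since the variables are now distinct and don't occur free across branches:
  \forall a\, \exists r\, \exists f\, (S(a,a) \lor \neg S(r,r) \lor S(f,r))
The prefix is \forall a \exists r \exists f: 1 universal, 2 existential.

1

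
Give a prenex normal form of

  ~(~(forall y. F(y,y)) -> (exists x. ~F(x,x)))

First replace A → B with ¬A ∨ B.
  ~(~~(forall y. F(y,y)) | (exists x. ~F(x,x)))
Move each ¬ inward, flipping quantifiers it crosses:
  (exists y. ~F(y,y)) & (forall x. F(x,x))
All bound variables are already distinct, so no renaming is needed.
Pull the quantifiers to the front (each side's bound variable is not free in the other side):
  exists y. forall x. (~F(y,y) & F(x,x))

exists y. forall x. (~F(y,y) & F(x,x))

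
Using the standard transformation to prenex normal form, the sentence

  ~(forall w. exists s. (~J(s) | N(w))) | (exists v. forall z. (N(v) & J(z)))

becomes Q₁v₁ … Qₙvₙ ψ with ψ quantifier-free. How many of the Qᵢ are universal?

Move each ¬ inward, flipping quantifiers it crosses:
  (exists w. forall s. (J(s) & ~N(w))) | (exists v. forall z. (N(v) & J(z)))
All bound variables are already distinct, so no renaming is needed.
Finally move all quantifiers to the prefix:
  exists w. forall s. exists v. forall z. (J(s) & ~N(w) | N(v) & J(z))
The prefix is exists w forall s exists v forall z: 2 universal, 2 existential.

2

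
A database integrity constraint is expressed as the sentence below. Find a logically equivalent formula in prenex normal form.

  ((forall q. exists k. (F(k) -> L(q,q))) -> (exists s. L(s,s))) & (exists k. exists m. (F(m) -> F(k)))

Eliminate → and ↔ using ¬ and ∨.
  (~(forall q. exists k. (~F(k) | L(q,q))) | (exists s. L(s,s))) & (exists k. exists m. (~F(m) | F(k)))
Drive negations inward (¬∀x A ≡ ∃x ¬A, ¬∃x A ≡ ∀x ¬A, De Morgan for ∧/∨):
  ((exists q. forall k. (F(k) & ~L(q,q))) | (exists s. L(s,s))) & (exists k. exists m. (~F(m) | F(k)))
Give each quantifier a distinct variable: k↦v1.
  ((exists q. forall k. (F(k) & ~L(q,q))) | (exists s. L(s,s))) & (exists v1. exists m. (~F(m) | F(v1)))
Finally move all quantifiers to the prefix:
  exists q. forall k. exists s. exists v1. exists m. ((F(k) & ~L(q,q) | L(s,s)) & (~F(m) | F(v1)))

exists q. forall k. exists s. exists v1. exists m. ((F(k) & ~L(q,q) | L(s,s)) & (~F(m) | F(v1)))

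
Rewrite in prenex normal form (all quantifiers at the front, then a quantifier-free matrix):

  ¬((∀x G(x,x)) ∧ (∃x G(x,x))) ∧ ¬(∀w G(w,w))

∃x ∀v1 ∃w ((¬G(x,x) ∨ ¬G(v1,v1)) ∧ ¬G(w,w))

Push ¬ through the quantifiers and connectives to reach negation normal form:
  ((∃x ¬G(x,x)) ∨ (∀x ¬G(x,x))) ∧ (∃w ¬G(w,w))
Rename bound variables to avoid capture: x↦v1.
  ((∃x ¬G(x,x)) ∨ (∀v1 ¬G(v1,v1))) ∧ (∃w ¬G(w,w))
Finally move all quantifiers to the prefix:
  ∃x ∀v1 ∃w ((¬G(x,x) ∨ ¬G(v1,v1)) ∧ ¬G(w,w))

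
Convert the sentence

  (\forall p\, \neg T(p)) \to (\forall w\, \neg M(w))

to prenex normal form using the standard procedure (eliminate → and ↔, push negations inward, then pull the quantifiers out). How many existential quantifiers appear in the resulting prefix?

First replace A → B with ¬A ∨ B.
  \neg (\forall p\, \neg T(p)) \lor (\forall w\, \neg M(w))
Push ¬ through the quantifiers and connectives to reach negation normal form:
  (\exists p\, T(p)) \lor (\forall w\, \neg M(w))
All bound variables are already distinct, so no renaming is needed.
Extract every quantifier outward, since the variables are now distinct and don't occur free across branches:
  \exists p\, \forall w\, (T(p) \lor \neg M(w))
The prefix is \exists p \forall w: 1 universal, 1 existential.

1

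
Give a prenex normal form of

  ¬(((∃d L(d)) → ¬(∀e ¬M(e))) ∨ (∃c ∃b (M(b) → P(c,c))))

∃d ∀e ∀c ∀b (L(d) ∧ ¬M(e) ∧ M(b) ∧ ¬P(c,c))

First replace A → B with ¬A ∨ B.
  ¬(¬(∃d L(d)) ∨ ¬(∀e ¬M(e)) ∨ (∃c ∃b (¬M(b) ∨ P(c,c))))
Drive negations inward (¬∀x A ≡ ∃x ¬A, ¬∃x A ≡ ∀x ¬A, De Morgan for ∧/∨):
  (∃d L(d)) ∧ (∀e ¬M(e)) ∧ (∀c ∀b (M(b) ∧ ¬P(c,c)))
Finally move all quantifiers to the prefix:
  ∃d ∀e ∀c ∀b (L(d) ∧ ¬M(e) ∧ M(b) ∧ ¬P(c,c))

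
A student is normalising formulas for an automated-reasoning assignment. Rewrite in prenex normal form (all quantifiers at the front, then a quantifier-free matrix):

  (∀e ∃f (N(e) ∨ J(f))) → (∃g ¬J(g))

∃e ∀f ∃g (¬N(e) ∧ ¬J(f) ∨ ¬J(g))

Rewrite implications/biconditionals: A → B as ¬A ∨ B.
  ¬(∀e ∃f (N(e) ∨ J(f))) ∨ (∃g ¬J(g))
Move each ¬ inward, flipping quantifiers it crosses:
  (∃e ∀f (¬N(e) ∧ ¬J(f))) ∨ (∃g ¬J(g))
All bound variables are already distinct, so no renaming is needed.
Extract every quantifier outward, since the variables are now distinct and don't occur free across branches:
  ∃e ∀f ∃g (¬N(e) ∧ ¬J(f) ∨ ¬J(g))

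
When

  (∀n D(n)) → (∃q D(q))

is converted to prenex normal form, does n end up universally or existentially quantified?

First replace A → B with ¬A ∨ B.
  ¬(∀n D(n)) ∨ (∃q D(q))
Move each ¬ inward, flipping quantifiers it crosses:
  (∃n ¬D(n)) ∨ (∃q D(q))
All bound variables are already distinct, so no renaming is needed.
Pull the quantifiers to the front (each side's bound variable is not free in the other side):
  ∃n ∃q (¬D(n) ∨ D(q))
The quantifier ∀n sits under an odd number of negations (counting the antecedent side of each →), so it flips to ∃n.

existential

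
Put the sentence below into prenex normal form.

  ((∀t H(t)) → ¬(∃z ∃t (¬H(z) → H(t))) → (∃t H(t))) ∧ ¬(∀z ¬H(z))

Eliminate → and ↔ using ¬ and ∨.
  (¬(∀t H(t)) ∨ ¬¬(∃z ∃t (¬¬H(z) ∨ H(t))) ∨ (∃t H(t))) ∧ ¬(∀z ¬H(z))
Push ¬ through the quantifiers and connectives to reach negation normal form:
  ((∃t ¬H(t)) ∨ (∃z ∃t (H(z) ∨ H(t))) ∨ (∃t H(t))) ∧ (∃z H(z))
Rename bound variables to avoid capture: t↦q, t↦u, z↦v.
  ((∃t ¬H(t)) ∨ (∃z ∃q (H(z) ∨ H(q))) ∨ (∃u H(u))) ∧ (∃v H(v))
Extract every quantifier outward, since the variables are now distinct and don't occur free across branches:
  ∃t ∃z ∃q ∃u ∃v ((¬H(t) ∨ H(z) ∨ H(q) ∨ H(u)) ∧ H(v))

∃t ∃z ∃q ∃u ∃v ((¬H(t) ∨ H(z) ∨ H(q) ∨ H(u)) ∧ H(v))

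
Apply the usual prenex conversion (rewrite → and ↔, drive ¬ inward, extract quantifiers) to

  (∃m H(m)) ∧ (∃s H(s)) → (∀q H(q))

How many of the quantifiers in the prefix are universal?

Rewrite implications/biconditionals: A → B as ¬A ∨ B.
  ¬((∃m H(m)) ∧ (∃s H(s))) ∨ (∀q H(q))
Drive negations inward (¬∀x A ≡ ∃x ¬A, ¬∃x A ≡ ∀x ¬A, De Morgan for ∧/∨):
  (∀m ¬H(m)) ∨ (∀s ¬H(s)) ∨ (∀q H(q))
All bound variables are already distinct, so no renaming is needed.
Pull the quantifiers to the front (each side's bound variable is not free in the other side):
  ∀m ∀s ∀q (¬H(m) ∨ ¬H(s) ∨ H(q))
The prefix is ∀m ∀s ∀q: 3 universal, 0 existential.

3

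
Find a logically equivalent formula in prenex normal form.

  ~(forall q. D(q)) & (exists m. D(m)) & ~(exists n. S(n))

Drive negations inward (¬∀x A ≡ ∃x ¬A, ¬∃x A ≡ ∀x ¬A, De Morgan for ∧/∨):
  (exists q. ~D(q)) & (exists m. D(m)) & (forall n. ~S(n))
All bound variables are already distinct, so no renaming is needed.
Finally move all quantifiers to the prefix:
  exists q. exists m. forall n. (~D(q) & D(m) & ~S(n))

exists q. exists m. forall n. (~D(q) & D(m) & ~S(n))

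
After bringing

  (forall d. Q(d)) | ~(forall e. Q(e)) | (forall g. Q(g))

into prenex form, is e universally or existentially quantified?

Move each ¬ inward, flipping quantifiers it crosses:
  (forall d. Q(d)) | (exists e. ~Q(e)) | (forall g. Q(g))
Extract every quantifier outward, since the variables are now distinct and don't occur free across branches:
  forall d. exists e. forall g. (Q(d) | ~Q(e) | Q(g))
The quantifier forall e sits under an odd number of negations, so it flips to exists e.

existential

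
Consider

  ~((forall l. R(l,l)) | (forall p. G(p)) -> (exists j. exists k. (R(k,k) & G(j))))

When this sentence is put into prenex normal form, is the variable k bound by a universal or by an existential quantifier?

Eliminate → and ↔ using ¬ and ∨.
  ~(~((forall l. R(l,l)) | (forall p. G(p))) | (exists j. exists k. (R(k,k) & G(j))))
Push ¬ through the quantifiers and connectives to reach negation normal form:
  ((forall l. R(l,l)) | (forall p. G(p))) & (forall j. forall k. (~R(k,k) | ~G(j)))
All bound variables are already distinct, so no renaming is needed.
Finally move all quantifiers to the prefix:
  forall l. forall p. forall j. forall k. ((R(l,l) | G(p)) & (~R(k,k) | ~G(j)))
The quantifier exists k sits under an odd number of negations (counting the antecedent side of each →), so it flips to forall k.

universal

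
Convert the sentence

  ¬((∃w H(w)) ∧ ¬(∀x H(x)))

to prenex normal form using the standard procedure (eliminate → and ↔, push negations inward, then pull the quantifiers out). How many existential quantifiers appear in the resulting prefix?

0

Push ¬ through the quantifiers and connectives to reach negation normal form:
  (∀w ¬H(w)) ∨ (∀x H(x))
All bound variables are already distinct, so no renaming is needed.
Pull the quantifiers to the front (each side's bound variable is not free in the other side):
  ∀w ∀x (¬H(w) ∨ H(x))
The prefix is ∀w ∀x: 2 universal, 0 existential.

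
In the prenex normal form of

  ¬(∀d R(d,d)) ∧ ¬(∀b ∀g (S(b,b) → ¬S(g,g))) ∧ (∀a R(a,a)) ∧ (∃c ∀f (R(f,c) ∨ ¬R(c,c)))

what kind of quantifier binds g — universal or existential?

existential

Rewrite implications/biconditionals: A → B as ¬A ∨ B.
  ¬(∀d R(d,d)) ∧ ¬(∀b ∀g (¬S(b,b) ∨ ¬S(g,g))) ∧ (∀a R(a,a)) ∧ (∃c ∀f (R(f,c) ∨ ¬R(c,c)))
Drive negations inward (¬∀x A ≡ ∃x ¬A, ¬∃x A ≡ ∀x ¬A, De Morgan for ∧/∨):
  (∃d ¬R(d,d)) ∧ (∃b ∃g (S(b,b) ∧ S(g,g))) ∧ (∀a R(a,a)) ∧ (∃c ∀f (R(f,c) ∨ ¬R(c,c)))
All bound variables are already distinct, so no renaming is needed.
Pull the quantifiers to the front (each side's bound variable is not free in the other side):
  ∃d ∃b ∃g ∀a ∃c ∀f (¬R(d,d) ∧ S(b,b) ∧ S(g,g) ∧ R(a,a) ∧ (R(f,c) ∨ ¬R(c,c)))
The quantifier ∀g sits under an odd number of negations (counting the antecedent side of each →), so it flips to ∃g.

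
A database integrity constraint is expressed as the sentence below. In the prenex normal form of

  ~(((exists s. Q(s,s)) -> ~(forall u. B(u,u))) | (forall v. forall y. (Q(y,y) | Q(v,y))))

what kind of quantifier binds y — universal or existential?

existential

First replace A → B with ¬A ∨ B.
  ~(~(exists s. Q(s,s)) | ~(forall u. B(u,u)) | (forall v. forall y. (Q(y,y) | Q(v,y))))
Push ¬ through the quantifiers and connectives to reach negation normal form:
  (exists s. Q(s,s)) & (forall u. B(u,u)) & (exists v. exists y. (~Q(y,y) & ~Q(v,y)))
Finally move all quantifiers to the prefix:
  exists s. forall u. exists v. exists y. (Q(s,s) & B(u,u) & ~Q(y,y) & ~Q(v,y))
The quantifier forall y sits under an odd number of negations (counting the antecedent side of each →), so it flips to exists y.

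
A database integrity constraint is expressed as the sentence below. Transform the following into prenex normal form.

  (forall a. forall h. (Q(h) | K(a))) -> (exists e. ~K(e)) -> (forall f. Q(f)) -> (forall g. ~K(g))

exists a. exists h. forall e. exists f. forall g. (~Q(h) & ~K(a) | K(e) | ~Q(f) | ~K(g))

Eliminate → and ↔ using ¬ and ∨.
  ~(forall a. forall h. (Q(h) | K(a))) | ~(exists e. ~K(e)) | ~(forall f. Q(f)) | (forall g. ~K(g))
Drive negations inward (¬∀x A ≡ ∃x ¬A, ¬∃x A ≡ ∀x ¬A, De Morgan for ∧/∨):
  (exists a. exists h. (~Q(h) & ~K(a))) | (forall e. K(e)) | (exists f. ~Q(f)) | (forall g. ~K(g))
All bound variables are already distinct, so no renaming is needed.
Finally move all quantifiers to the prefix:
  exists a. exists h. forall e. exists f. forall g. (~Q(h) & ~K(a) | K(e) | ~Q(f) | ~K(g))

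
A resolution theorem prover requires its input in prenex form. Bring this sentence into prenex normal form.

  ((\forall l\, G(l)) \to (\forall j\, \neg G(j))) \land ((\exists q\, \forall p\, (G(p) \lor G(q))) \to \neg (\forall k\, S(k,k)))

\exists l\, \forall j\, \forall q\, \exists p\, \exists k\, ((\neg G(l) \lor \neg G(j)) \land (\neg G(p) \land \neg G(q) \lor \neg S(k,k)))

Eliminate → and ↔ using ¬ and ∨.
  (\neg (\forall l\, G(l)) \lor (\forall j\, \neg G(j))) \land (\neg (\exists q\, \forall p\, (G(p) \lor G(q))) \lor \neg (\forall k\, S(k,k)))
Drive negations inward (¬∀x A ≡ ∃x ¬A, ¬∃x A ≡ ∀x ¬A, De Morgan for ∧/∨):
  ((\exists l\, \neg G(l)) \lor (\forall j\, \neg G(j))) \land ((\forall q\, \exists p\, (\neg G(p) \land \neg G(q))) \lor (\exists k\, \neg S(k,k)))
All bound variables are already distinct, so no renaming is needed.
Finally move all quantifiers to the prefix:
  \exists l\, \forall j\, \forall q\, \exists p\, \exists k\, ((\neg G(l) \lor \neg G(j)) \land (\neg G(p) \land \neg G(q) \lor \neg S(k,k)))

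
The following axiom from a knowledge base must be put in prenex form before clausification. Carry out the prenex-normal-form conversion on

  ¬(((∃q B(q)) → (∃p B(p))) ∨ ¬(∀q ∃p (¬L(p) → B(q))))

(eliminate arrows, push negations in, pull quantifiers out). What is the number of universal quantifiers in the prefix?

First replace A → B with ¬A ∨ B.
  ¬(¬(∃q B(q)) ∨ (∃p B(p)) ∨ ¬(∀q ∃p (¬¬L(p) ∨ B(q))))
Move each ¬ inward, flipping quantifiers it crosses:
  (∃q B(q)) ∧ (∀p ¬B(p)) ∧ (∀q ∃p (L(p) ∨ B(q)))
Give each quantifier a distinct variable: q↦b, p↦t.
  (∃q B(q)) ∧ (∀p ¬B(p)) ∧ (∀b ∃t (L(t) ∨ B(b)))
Finally move all quantifiers to the prefix:
  ∃q ∀p ∀b ∃t (B(q) ∧ ¬B(p) ∧ (L(t) ∨ B(b)))
The prefix is ∃q ∀p ∀b ∃t: 2 universal, 2 existential.

2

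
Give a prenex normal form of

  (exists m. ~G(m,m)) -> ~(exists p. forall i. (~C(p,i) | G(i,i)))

Rewrite implications/biconditionals: A → B as ¬A ∨ B.
  ~(exists m. ~G(m,m)) | ~(exists p. forall i. (~C(p,i) | G(i,i)))
Drive negations inward (¬∀x A ≡ ∃x ¬A, ¬∃x A ≡ ∀x ¬A, De Morgan for ∧/∨):
  (forall m. G(m,m)) | (forall p. exists i. (C(p,i) & ~G(i,i)))
All bound variables are already distinct, so no renaming is needed.
Pull the quantifiers to the front (each side's bound variable is not free in the other side):
  forall m. forall p. exists i. (G(m,m) | C(p,i) & ~G(i,i))

forall m. forall p. exists i. (G(m,m) | C(p,i) & ~G(i,i))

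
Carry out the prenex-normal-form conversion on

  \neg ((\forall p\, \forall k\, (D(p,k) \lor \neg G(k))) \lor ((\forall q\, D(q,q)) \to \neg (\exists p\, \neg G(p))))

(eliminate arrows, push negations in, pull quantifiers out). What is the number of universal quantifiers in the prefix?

1

Rewrite implications/biconditionals: A → B as ¬A ∨ B.
  \neg ((\forall p\, \forall k\, (D(p,k) \lor \neg G(k))) \lor \neg (\forall q\, D(q,q)) \lor \neg (\exists p\, \neg G(p)))
Move each ¬ inward, flipping quantifiers it crosses:
  (\exists p\, \exists k\, (\neg D(p,k) \land G(k))) \land (\forall q\, D(q,q)) \land (\exists p\, \neg G(p))
Rename bound variables to avoid capture: p↦x.
  (\exists p\, \exists k\, (\neg D(p,k) \land G(k))) \land (\forall q\, D(q,q)) \land (\exists x\, \neg G(x))
Finally move all quantifiers to the prefix:
  \exists p\, \exists k\, \forall q\, \exists x\, (\neg D(p,k) \land G(k) \land D(q,q) \land \neg G(x))
The prefix is \exists p \exists k \forall q \exists x: 1 universal, 3 existential.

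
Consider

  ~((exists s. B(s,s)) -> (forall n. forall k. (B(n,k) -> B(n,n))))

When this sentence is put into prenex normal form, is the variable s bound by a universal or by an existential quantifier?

Eliminate → and ↔ using ¬ and ∨.
  ~(~(exists s. B(s,s)) | (forall n. forall k. (~B(n,k) | B(n,n))))
Drive negations inward (¬∀x A ≡ ∃x ¬A, ¬∃x A ≡ ∀x ¬A, De Morgan for ∧/∨):
  (exists s. B(s,s)) & (exists n. exists k. (B(n,k) & ~B(n,n)))
All bound variables are already distinct, so no renaming is needed.
Finally move all quantifiers to the prefix:
  exists s. exists n. exists k. (B(s,s) & B(n,k) & ~B(n,n))
The quantifier exists s sits under an even number of negations (counting the antecedent side of each →), so it remains existential.

existential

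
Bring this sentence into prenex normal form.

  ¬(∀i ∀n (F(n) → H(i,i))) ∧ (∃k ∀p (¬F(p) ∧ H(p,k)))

Rewrite implications/biconditionals: A → B as ¬A ∨ B.
  ¬(∀i ∀n (¬F(n) ∨ H(i,i))) ∧ (∃k ∀p (¬F(p) ∧ H(p,k)))
Drive negations inward (¬∀x A ≡ ∃x ¬A, ¬∃x A ≡ ∀x ¬A, De Morgan for ∧/∨):
  (∃i ∃n (F(n) ∧ ¬H(i,i))) ∧ (∃k ∀p (¬F(p) ∧ H(p,k)))
Finally move all quantifiers to the prefix:
  ∃i ∃n ∃k ∀p (F(n) ∧ ¬H(i,i) ∧ ¬F(p) ∧ H(p,k))

∃i ∃n ∃k ∀p (F(n) ∧ ¬H(i,i) ∧ ¬F(p) ∧ H(p,k))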